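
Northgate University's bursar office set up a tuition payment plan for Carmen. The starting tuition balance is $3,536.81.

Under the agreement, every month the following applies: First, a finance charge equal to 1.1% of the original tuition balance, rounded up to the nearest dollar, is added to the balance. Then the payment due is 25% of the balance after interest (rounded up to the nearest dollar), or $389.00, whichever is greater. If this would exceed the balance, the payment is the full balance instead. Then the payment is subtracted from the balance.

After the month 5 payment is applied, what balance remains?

$847.81

Month 1: opening $3,536.81; interest $39.00 → $3,575.81; payment $894.00; balance $2,681.81
Month 2: opening $2,681.81; interest $39.00 → $2,720.81; payment $681.00; balance $2,039.81
Month 3: opening $2,039.81; interest $39.00 → $2,078.81; payment $520.00; balance $1,558.81
Month 4: opening $1,558.81; interest $39.00 → $1,597.81; payment $400.00; balance $1,197.81
Month 5: opening $1,197.81; interest $39.00 → $1,236.81; payment $389.00; balance $847.81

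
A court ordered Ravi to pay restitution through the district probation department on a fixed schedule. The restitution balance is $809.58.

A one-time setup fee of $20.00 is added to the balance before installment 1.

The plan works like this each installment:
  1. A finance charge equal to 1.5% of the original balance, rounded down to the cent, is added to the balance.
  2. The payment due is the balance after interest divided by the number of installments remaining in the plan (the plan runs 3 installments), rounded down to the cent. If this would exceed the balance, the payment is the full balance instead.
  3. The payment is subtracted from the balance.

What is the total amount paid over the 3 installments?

Installment 1: opening $829.58; interest $12.14 → $841.72; payment $280.57; balance $561.15
Installment 2: opening $561.15; interest $12.14 → $573.29; payment $286.64; balance $286.65
Installment 3: opening $286.65; interest $12.14 → $298.79; payment $298.79; balance $0.00
Total paid: $866.00

$866.00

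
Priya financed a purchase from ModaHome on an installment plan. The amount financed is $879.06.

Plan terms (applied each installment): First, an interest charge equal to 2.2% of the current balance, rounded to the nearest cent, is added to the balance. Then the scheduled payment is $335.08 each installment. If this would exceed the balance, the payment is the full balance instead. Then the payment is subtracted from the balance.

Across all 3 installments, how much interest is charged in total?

# | Opening | Interest | Payment | End bal
1 | $879.06 | $19.34 | $335.08 | $563.32
2 | $563.32 | $12.39 | $335.08 | $240.63
3 | $240.63 | $5.29 | $245.92 | $0.00
Total interest: $19.34 + $12.39 + $5.29 = $37.02

$37.02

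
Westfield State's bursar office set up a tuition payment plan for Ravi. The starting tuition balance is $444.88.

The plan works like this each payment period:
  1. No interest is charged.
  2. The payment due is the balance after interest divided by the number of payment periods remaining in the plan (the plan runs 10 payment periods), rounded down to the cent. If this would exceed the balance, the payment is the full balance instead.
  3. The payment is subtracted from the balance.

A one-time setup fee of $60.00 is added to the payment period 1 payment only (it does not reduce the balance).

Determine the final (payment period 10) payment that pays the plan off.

$44.49

# | Opening | Payment | Fee | End bal
1 | $444.88 | $44.48 | $60.00 | $400.40
2 | $400.40 | $44.48 | — | $355.92
3 | $355.92 | $44.49 | — | $311.43
4 | $311.43 | $44.49 | — | $266.94
5 | $266.94 | $44.49 | — | $222.45
6 | $222.45 | $44.49 | — | $177.96
7 | $177.96 | $44.49 | — | $133.47
8 | $133.47 | $44.49 | — | $88.98
9 | $88.98 | $44.49 | — | $44.49
10 | $44.49 | $44.49 | — | $0.00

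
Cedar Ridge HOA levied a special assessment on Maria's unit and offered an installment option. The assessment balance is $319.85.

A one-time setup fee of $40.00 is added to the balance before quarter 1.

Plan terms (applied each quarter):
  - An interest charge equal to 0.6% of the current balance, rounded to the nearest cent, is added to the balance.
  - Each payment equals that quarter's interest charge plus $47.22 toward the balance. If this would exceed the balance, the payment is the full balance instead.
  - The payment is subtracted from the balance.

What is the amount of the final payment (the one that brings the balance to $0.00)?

Quarter 1: opening $359.85; interest $2.16 → $362.01; payment $49.38; balance $312.63
Quarter 2: opening $312.63; interest $1.88 → $314.51; payment $49.10; balance $265.41
Quarter 3: opening $265.41; interest $1.59 → $267.00; payment $48.81; balance $218.19
Quarter 4: opening $218.19; interest $1.31 → $219.50; payment $48.53; balance $170.97
Quarter 5: opening $170.97; interest $1.03 → $172.00; payment $48.25; balance $123.75
Quarter 6: opening $123.75; interest $0.74 → $124.49; payment $47.96; balance $76.53
Quarter 7: opening $76.53; interest $0.46 → $76.99; payment $47.68; balance $29.31
Quarter 8: opening $29.31; interest $0.18 → $29.49; payment $29.49; balance $0.00

$29.49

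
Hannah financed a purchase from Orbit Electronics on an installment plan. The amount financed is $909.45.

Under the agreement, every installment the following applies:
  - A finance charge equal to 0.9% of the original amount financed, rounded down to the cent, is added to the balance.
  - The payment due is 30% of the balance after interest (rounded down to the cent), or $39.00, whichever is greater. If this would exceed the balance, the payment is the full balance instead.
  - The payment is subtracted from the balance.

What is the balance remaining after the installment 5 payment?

$168.75

# | Opening | Interest | Payment | End bal
1 | $909.45 | $8.18 | $275.28 | $642.35
2 | $642.35 | $8.18 | $195.15 | $455.38
3 | $455.38 | $8.18 | $139.06 | $324.50
4 | $324.50 | $8.18 | $99.80 | $232.88
5 | $232.88 | $8.18 | $72.31 | $168.75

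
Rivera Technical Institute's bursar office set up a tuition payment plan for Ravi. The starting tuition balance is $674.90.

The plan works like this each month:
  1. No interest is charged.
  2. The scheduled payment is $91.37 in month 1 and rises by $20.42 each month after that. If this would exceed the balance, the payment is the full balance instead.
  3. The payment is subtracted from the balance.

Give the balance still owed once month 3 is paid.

$339.53

Month 1: opening $674.90; payment $91.37; balance $583.53
Month 2: opening $583.53; payment $111.79; balance $471.74
Month 3: opening $471.74; payment $132.21; balance $339.53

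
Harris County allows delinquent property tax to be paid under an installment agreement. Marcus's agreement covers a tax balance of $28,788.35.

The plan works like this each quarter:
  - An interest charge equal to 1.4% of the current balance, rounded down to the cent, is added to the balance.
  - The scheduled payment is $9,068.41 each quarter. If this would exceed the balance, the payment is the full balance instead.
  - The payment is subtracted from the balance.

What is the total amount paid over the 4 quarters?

# | Opening | Interest | Payment | End bal
1 | $28,788.35 | $403.03 | $9,068.41 | $20,122.97
2 | $20,122.97 | $281.72 | $9,068.41 | $11,336.28
3 | $11,336.28 | $158.70 | $9,068.41 | $2,426.57
4 | $2,426.57 | $33.97 | $2,460.54 | $0.00
Total paid: $29,665.77

$29,665.77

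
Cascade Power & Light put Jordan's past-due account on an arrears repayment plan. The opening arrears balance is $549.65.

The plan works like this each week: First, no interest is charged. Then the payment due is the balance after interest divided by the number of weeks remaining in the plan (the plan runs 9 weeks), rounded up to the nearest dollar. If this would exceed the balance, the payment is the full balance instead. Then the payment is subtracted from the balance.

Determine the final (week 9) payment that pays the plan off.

Week 1: opening $549.65; payment $62.00; balance $487.65
Week 2: opening $487.65; payment $61.00; balance $426.65
Week 3: opening $426.65; payment $61.00; balance $365.65
Week 4: opening $365.65; payment $61.00; balance $304.65
Week 5: opening $304.65; payment $61.00; balance $243.65
Week 6: opening $243.65; payment $61.00; balance $182.65
Week 7: opening $182.65; payment $61.00; balance $121.65
Week 8: opening $121.65; payment $61.00; balance $60.65
Week 9: opening $60.65; payment $60.65; balance $0.00

$60.65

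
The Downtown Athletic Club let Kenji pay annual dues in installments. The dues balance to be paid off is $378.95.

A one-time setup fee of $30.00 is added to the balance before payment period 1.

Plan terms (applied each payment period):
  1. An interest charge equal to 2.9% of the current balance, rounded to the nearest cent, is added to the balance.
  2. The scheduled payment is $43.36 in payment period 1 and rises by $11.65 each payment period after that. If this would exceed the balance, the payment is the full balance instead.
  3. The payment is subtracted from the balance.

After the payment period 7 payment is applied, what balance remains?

$0.00

# | Opening | Interest | Payment | End bal
1 | $408.95 | $11.86 | $43.36 | $377.45
2 | $377.45 | $10.95 | $55.01 | $333.39
3 | $333.39 | $9.67 | $66.66 | $276.40
4 | $276.40 | $8.02 | $78.31 | $206.11
5 | $206.11 | $5.98 | $89.96 | $122.13
6 | $122.13 | $3.54 | $101.61 | $24.06
7 | $24.06 | $0.70 | $24.76 | $0.00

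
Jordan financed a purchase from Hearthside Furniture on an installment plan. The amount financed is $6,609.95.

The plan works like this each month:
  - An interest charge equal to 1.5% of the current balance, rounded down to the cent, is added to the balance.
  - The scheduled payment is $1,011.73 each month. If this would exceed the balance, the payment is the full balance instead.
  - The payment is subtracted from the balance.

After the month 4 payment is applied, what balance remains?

# | Opening | Interest | Payment | End bal
1 | $6,609.95 | $99.14 | $1,011.73 | $5,697.36
2 | $5,697.36 | $85.46 | $1,011.73 | $4,771.09
3 | $4,771.09 | $71.56 | $1,011.73 | $3,830.92
4 | $3,830.92 | $57.46 | $1,011.73 | $2,876.65

$2,876.65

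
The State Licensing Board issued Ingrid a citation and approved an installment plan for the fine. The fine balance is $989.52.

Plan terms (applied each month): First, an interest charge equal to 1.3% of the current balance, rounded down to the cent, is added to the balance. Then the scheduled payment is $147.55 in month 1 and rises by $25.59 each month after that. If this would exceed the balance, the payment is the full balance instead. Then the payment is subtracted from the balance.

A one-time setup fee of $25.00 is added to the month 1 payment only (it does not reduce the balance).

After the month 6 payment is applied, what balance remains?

Month 1: opening $989.52; interest $12.86 → $1,002.38; payment $147.55 (+ $25.00 fee); balance $854.83
Month 2: opening $854.83; interest $11.11 → $865.94; payment $173.14; balance $692.80
Month 3: opening $692.80; interest $9.00 → $701.80; payment $198.73; balance $503.07
Month 4: opening $503.07; interest $6.53 → $509.60; payment $224.32; balance $285.28
Month 5: opening $285.28; interest $3.70 → $288.98; payment $249.91; balance $39.07
Month 6: opening $39.07; interest $0.50 → $39.57; payment $39.57; balance $0.00

$0.00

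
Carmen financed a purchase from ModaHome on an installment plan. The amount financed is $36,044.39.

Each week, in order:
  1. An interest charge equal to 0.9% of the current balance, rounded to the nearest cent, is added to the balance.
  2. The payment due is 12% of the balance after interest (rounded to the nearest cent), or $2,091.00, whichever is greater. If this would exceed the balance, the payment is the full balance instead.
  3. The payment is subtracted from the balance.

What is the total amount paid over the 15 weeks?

Week 1: opening $36,044.39; interest $324.40 → $36,368.79; payment $4,364.25; balance $32,004.54
Week 2: opening $32,004.54; interest $288.04 → $32,292.58; payment $3,875.11; balance $28,417.47
Week 3: opening $28,417.47; interest $255.76 → $28,673.23; payment $3,440.79; balance $25,232.44
Week 4: opening $25,232.44; interest $227.09 → $25,459.53; payment $3,055.14; balance $22,404.39
Week 5: opening $22,404.39; interest $201.64 → $22,606.03; payment $2,712.72; balance $19,893.31
Week 6: opening $19,893.31; interest $179.04 → $20,072.35; payment $2,408.68; balance $17,663.67
Week 7: opening $17,663.67; interest $158.97 → $17,822.64; payment $2,138.72; balance $15,683.92
Week 8: opening $15,683.92; interest $141.16 → $15,825.08; payment $2,091.00; balance $13,734.08
Week 9: opening $13,734.08; interest $123.61 → $13,857.69; payment $2,091.00; balance $11,766.69
Week 10: opening $11,766.69; interest $105.90 → $11,872.59; payment $2,091.00; balance $9,781.59
Week 11: opening $9,781.59; interest $88.03 → $9,869.62; payment $2,091.00; balance $7,778.62
Week 12: opening $7,778.62; interest $70.01 → $7,848.63; payment $2,091.00; balance $5,757.63
Week 13: opening $5,757.63; interest $51.82 → $5,809.45; payment $2,091.00; balance $3,718.45
Week 14: opening $3,718.45; interest $33.47 → $3,751.92; payment $2,091.00; balance $1,660.92
Week 15: opening $1,660.92; interest $14.95 → $1,675.87; payment $1,675.87; balance $0.00
Total paid: $38,308.28

$38,308.28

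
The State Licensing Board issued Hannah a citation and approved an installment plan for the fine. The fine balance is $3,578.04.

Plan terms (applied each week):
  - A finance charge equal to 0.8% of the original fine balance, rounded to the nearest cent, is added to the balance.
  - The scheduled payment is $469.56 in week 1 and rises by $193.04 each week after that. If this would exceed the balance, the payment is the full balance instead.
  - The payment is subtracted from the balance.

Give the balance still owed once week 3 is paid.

$1,676.10

Week 1: opening $3,578.04; interest $28.62 → $3,606.66; payment $469.56; balance $3,137.10
Week 2: opening $3,137.10; interest $28.62 → $3,165.72; payment $662.60; balance $2,503.12
Week 3: opening $2,503.12; interest $28.62 → $2,531.74; payment $855.64; balance $1,676.10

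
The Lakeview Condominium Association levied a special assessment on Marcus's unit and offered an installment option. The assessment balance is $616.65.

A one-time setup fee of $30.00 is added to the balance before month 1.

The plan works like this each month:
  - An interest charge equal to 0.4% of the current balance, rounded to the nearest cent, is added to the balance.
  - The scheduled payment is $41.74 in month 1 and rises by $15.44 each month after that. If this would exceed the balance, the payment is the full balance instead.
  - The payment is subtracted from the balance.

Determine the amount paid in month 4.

Month 1: opening $646.65; interest $2.59 → $649.24; payment $41.74; balance $607.50
Month 2: opening $607.50; interest $2.43 → $609.93; payment $57.18; balance $552.75
Month 3: opening $552.75; interest $2.21 → $554.96; payment $72.62; balance $482.34
Month 4: opening $482.34; interest $1.93 → $484.27; payment $88.06; balance $396.21

$88.06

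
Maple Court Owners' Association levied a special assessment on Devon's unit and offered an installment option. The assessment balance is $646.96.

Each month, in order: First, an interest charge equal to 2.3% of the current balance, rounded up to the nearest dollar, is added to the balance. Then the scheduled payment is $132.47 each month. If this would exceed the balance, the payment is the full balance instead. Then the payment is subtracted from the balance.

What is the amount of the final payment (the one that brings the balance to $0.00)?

$34.61

Month 1: opening $646.96; interest $15.00 → $661.96; payment $132.47; balance $529.49
Month 2: opening $529.49; interest $13.00 → $542.49; payment $132.47; balance $410.02
Month 3: opening $410.02; interest $10.00 → $420.02; payment $132.47; balance $287.55
Month 4: opening $287.55; interest $7.00 → $294.55; payment $132.47; balance $162.08
Month 5: opening $162.08; interest $4.00 → $166.08; payment $132.47; balance $33.61
Month 6: opening $33.61; interest $1.00 → $34.61; payment $34.61; balance $0.00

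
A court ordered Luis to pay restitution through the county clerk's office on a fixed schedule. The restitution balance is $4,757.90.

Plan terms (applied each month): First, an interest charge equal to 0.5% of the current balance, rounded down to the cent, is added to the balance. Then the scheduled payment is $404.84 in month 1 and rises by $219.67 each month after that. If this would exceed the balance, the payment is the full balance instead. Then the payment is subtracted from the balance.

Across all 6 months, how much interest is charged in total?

Month 1: $4,757.90 +$23.78 interest = $4,781.68; pay $404.84 → $4,376.84
Month 2: $4,376.84 +$21.88 interest = $4,398.72; pay $624.51 → $3,774.21
Month 3: $3,774.21 +$18.87 interest = $3,793.08; pay $844.18 → $2,948.90
Month 4: $2,948.90 +$14.74 interest = $2,963.64; pay $1,063.85 → $1,899.79
Month 5: $1,899.79 +$9.49 interest = $1,909.28; pay $1,283.52 → $625.76
Month 6: $625.76 +$3.12 interest = $628.88; pay $628.88 → $0.00
Total interest: $23.78 + $21.88 + $18.87 + $14.74 + $9.49 + $3.12 = $91.88

$91.88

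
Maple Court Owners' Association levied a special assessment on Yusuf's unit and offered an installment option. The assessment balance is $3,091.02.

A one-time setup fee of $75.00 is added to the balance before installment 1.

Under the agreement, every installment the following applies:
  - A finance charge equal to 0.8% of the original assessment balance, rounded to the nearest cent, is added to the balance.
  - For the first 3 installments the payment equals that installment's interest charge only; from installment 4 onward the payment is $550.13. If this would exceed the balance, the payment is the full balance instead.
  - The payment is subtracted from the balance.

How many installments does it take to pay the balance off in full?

# | Opening | Interest | Payment | End bal
1 | $3,166.02 | $24.73 | $24.73 | $3,166.02
2 | $3,166.02 | $24.73 | $24.73 | $3,166.02
3 | $3,166.02 | $24.73 | $24.73 | $3,166.02
4 | $3,166.02 | $24.73 | $550.13 | $2,640.62
5 | $2,640.62 | $24.73 | $550.13 | $2,115.22
6 | $2,115.22 | $24.73 | $550.13 | $1,589.82
7 | $1,589.82 | $24.73 | $550.13 | $1,064.42
8 | $1,064.42 | $24.73 | $550.13 | $539.02
9 | $539.02 | $24.73 | $550.13 | $13.62
10 | $13.62 | $24.73 | $38.35 | $0.00
Balance reaches $0.00 in installment 10.

10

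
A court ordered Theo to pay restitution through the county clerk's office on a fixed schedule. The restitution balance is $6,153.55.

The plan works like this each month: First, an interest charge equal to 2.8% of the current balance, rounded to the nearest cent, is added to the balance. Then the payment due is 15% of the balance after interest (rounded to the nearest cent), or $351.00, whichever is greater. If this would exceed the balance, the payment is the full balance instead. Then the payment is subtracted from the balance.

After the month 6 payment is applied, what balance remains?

$2,739.05

# | Opening | Interest | Payment | End bal
1 | $6,153.55 | $172.30 | $948.88 | $5,376.97
2 | $5,376.97 | $150.56 | $829.13 | $4,698.40
3 | $4,698.40 | $131.56 | $724.49 | $4,105.47
4 | $4,105.47 | $114.95 | $633.06 | $3,587.36
5 | $3,587.36 | $100.45 | $553.17 | $3,134.64
6 | $3,134.64 | $87.77 | $483.36 | $2,739.05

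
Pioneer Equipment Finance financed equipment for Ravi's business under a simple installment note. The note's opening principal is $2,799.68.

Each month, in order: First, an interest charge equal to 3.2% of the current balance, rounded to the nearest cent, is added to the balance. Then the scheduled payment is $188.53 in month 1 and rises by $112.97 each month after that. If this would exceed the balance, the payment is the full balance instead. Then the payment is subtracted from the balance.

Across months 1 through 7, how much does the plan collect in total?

$3,226.00

Month 1: $2,799.68 +$89.59 interest = $2,889.27; pay $188.53 → $2,700.74
Month 2: $2,700.74 +$86.42 interest = $2,787.16; pay $301.50 → $2,485.66
Month 3: $2,485.66 +$79.54 interest = $2,565.20; pay $414.47 → $2,150.73
Month 4: $2,150.73 +$68.82 interest = $2,219.55; pay $527.44 → $1,692.11
Month 5: $1,692.11 +$54.15 interest = $1,746.26; pay $640.41 → $1,105.85
Month 6: $1,105.85 +$35.39 interest = $1,141.24; pay $753.38 → $387.86
Month 7: $387.86 +$12.41 interest = $400.27; pay $400.27 → $0.00
Total paid: $3,226.00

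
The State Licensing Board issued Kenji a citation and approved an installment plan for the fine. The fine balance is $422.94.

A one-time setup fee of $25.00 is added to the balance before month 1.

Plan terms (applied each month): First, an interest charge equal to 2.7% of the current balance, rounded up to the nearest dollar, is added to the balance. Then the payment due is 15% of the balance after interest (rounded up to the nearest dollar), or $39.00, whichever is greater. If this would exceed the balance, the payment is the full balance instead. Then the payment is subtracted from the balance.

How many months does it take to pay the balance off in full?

12

Month 1: opening $447.94; interest $13.00 → $460.94; payment $70.00; balance $390.94
Month 2: opening $390.94; interest $11.00 → $401.94; payment $61.00; balance $340.94
Month 3: opening $340.94; interest $10.00 → $350.94; payment $53.00; balance $297.94
Month 4: opening $297.94; interest $9.00 → $306.94; payment $47.00; balance $259.94
Month 5: opening $259.94; interest $8.00 → $267.94; payment $41.00; balance $226.94
Month 6: opening $226.94; interest $7.00 → $233.94; payment $39.00; balance $194.94
Month 7: opening $194.94; interest $6.00 → $200.94; payment $39.00; balance $161.94
Month 8: opening $161.94; interest $5.00 → $166.94; payment $39.00; balance $127.94
Month 9: opening $127.94; interest $4.00 → $131.94; payment $39.00; balance $92.94
Month 10: opening $92.94; interest $3.00 → $95.94; payment $39.00; balance $56.94
Month 11: opening $56.94; interest $2.00 → $58.94; payment $39.00; balance $19.94
Month 12: opening $19.94; interest $1.00 → $20.94; payment $20.94; balance $0.00
Balance reaches $0.00 in month 12.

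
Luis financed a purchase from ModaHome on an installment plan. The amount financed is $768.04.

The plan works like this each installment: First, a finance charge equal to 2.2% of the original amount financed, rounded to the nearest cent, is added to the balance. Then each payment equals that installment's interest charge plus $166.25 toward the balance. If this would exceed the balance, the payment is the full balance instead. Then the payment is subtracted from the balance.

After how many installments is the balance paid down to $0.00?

5

# | Opening | Interest | Payment | End bal
1 | $768.04 | $16.90 | $183.15 | $601.79
2 | $601.79 | $16.90 | $183.15 | $435.54
3 | $435.54 | $16.90 | $183.15 | $269.29
4 | $269.29 | $16.90 | $183.15 | $103.04
5 | $103.04 | $16.90 | $119.94 | $0.00
Balance reaches $0.00 in installment 5.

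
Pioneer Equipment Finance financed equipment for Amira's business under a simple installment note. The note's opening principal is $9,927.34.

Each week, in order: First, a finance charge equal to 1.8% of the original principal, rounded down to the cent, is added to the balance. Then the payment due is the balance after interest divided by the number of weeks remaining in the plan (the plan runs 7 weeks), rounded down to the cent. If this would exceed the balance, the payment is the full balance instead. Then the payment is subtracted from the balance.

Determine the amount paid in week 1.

$1,443.71

Week 1: $9,927.34 +$178.69 interest = $10,106.03; pay $1,443.71 → $8,662.32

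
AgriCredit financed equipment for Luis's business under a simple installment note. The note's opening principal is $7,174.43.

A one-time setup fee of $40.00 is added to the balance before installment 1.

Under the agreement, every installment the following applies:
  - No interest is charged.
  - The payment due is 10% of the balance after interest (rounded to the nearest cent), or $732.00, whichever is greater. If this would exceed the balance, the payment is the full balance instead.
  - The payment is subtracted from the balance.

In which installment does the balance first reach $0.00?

# | Opening | Payment | End bal
1 | $7,214.43 | $732.00 | $6,482.43
2 | $6,482.43 | $732.00 | $5,750.43
3 | $5,750.43 | $732.00 | $5,018.43
4 | $5,018.43 | $732.00 | $4,286.43
5 | $4,286.43 | $732.00 | $3,554.43
6 | $3,554.43 | $732.00 | $2,822.43
7 | $2,822.43 | $732.00 | $2,090.43
8 | $2,090.43 | $732.00 | $1,358.43
9 | $1,358.43 | $732.00 | $626.43
10 | $626.43 | $626.43 | $0.00
Balance reaches $0.00 in installment 10.

10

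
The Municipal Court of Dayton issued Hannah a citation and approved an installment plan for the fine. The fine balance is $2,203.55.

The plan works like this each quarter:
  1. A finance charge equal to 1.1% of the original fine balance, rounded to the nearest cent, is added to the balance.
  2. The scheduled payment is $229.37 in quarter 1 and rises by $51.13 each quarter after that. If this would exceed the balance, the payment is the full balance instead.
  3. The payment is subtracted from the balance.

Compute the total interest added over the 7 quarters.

Quarter 1: opening $2,203.55; interest $24.24 → $2,227.79; payment $229.37; balance $1,998.42
Quarter 2: opening $1,998.42; interest $24.24 → $2,022.66; payment $280.50; balance $1,742.16
Quarter 3: opening $1,742.16; interest $24.24 → $1,766.40; payment $331.63; balance $1,434.77
Quarter 4: opening $1,434.77; interest $24.24 → $1,459.01; payment $382.76; balance $1,076.25
Quarter 5: opening $1,076.25; interest $24.24 → $1,100.49; payment $433.89; balance $666.60
Quarter 6: opening $666.60; interest $24.24 → $690.84; payment $485.02; balance $205.82
Quarter 7: opening $205.82; interest $24.24 → $230.06; payment $230.06; balance $0.00
Total interest: $24.24 + $24.24 + $24.24 + $24.24 + $24.24 + $24.24 + $24.24 = $169.68

$169.68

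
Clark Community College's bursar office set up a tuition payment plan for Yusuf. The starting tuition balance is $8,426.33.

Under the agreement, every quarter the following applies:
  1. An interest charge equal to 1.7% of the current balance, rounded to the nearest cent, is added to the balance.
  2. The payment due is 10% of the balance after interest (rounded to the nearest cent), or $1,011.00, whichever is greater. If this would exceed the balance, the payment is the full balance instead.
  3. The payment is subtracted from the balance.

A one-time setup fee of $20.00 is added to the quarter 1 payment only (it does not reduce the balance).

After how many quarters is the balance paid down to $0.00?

Quarter 1: opening $8,426.33; interest $143.25 → $8,569.58; payment $1,011.00 (+ $20.00 fee); balance $7,558.58
Quarter 2: opening $7,558.58; interest $128.50 → $7,687.08; payment $1,011.00; balance $6,676.08
Quarter 3: opening $6,676.08; interest $113.49 → $6,789.57; payment $1,011.00; balance $5,778.57
Quarter 4: opening $5,778.57; interest $98.24 → $5,876.81; payment $1,011.00; balance $4,865.81
Quarter 5: opening $4,865.81; interest $82.72 → $4,948.53; payment $1,011.00; balance $3,937.53
Quarter 6: opening $3,937.53; interest $66.94 → $4,004.47; payment $1,011.00; balance $2,993.47
Quarter 7: opening $2,993.47; interest $50.89 → $3,044.36; payment $1,011.00; balance $2,033.36
Quarter 8: opening $2,033.36; interest $34.57 → $2,067.93; payment $1,011.00; balance $1,056.93
Quarter 9: opening $1,056.93; interest $17.97 → $1,074.90; payment $1,011.00; balance $63.90
Quarter 10: opening $63.90; interest $1.09 → $64.99; payment $64.99; balance $0.00
Balance reaches $0.00 in quarter 10.

10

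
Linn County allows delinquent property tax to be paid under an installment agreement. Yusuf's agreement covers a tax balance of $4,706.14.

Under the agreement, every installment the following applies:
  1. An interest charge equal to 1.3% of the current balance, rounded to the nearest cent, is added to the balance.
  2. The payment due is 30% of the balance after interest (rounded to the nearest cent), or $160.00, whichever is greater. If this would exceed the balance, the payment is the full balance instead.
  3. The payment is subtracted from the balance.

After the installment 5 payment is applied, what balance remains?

Installment 1: opening $4,706.14; interest $61.18 → $4,767.32; payment $1,430.20; balance $3,337.12
Installment 2: opening $3,337.12; interest $43.38 → $3,380.50; payment $1,014.15; balance $2,366.35
Installment 3: opening $2,366.35; interest $30.76 → $2,397.11; payment $719.13; balance $1,677.98
Installment 4: opening $1,677.98; interest $21.81 → $1,699.79; payment $509.94; balance $1,189.85
Installment 5: opening $1,189.85; interest $15.47 → $1,205.32; payment $361.60; balance $843.72

$843.72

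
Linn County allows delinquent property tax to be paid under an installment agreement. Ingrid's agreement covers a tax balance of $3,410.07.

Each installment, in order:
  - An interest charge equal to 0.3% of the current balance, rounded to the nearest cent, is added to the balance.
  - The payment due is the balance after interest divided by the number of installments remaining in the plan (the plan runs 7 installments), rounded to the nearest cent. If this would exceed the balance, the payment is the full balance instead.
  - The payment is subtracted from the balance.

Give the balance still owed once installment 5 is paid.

$989.01

Installment 1: opening $3,410.07; interest $10.23 → $3,420.30; payment $488.61; balance $2,931.69
Installment 2: opening $2,931.69; interest $8.80 → $2,940.49; payment $490.08; balance $2,450.41
Installment 3: opening $2,450.41; interest $7.35 → $2,457.76; payment $491.55; balance $1,966.21
Installment 4: opening $1,966.21; interest $5.90 → $1,972.11; payment $493.03; balance $1,479.08
Installment 5: opening $1,479.08; interest $4.44 → $1,483.52; payment $494.51; balance $989.01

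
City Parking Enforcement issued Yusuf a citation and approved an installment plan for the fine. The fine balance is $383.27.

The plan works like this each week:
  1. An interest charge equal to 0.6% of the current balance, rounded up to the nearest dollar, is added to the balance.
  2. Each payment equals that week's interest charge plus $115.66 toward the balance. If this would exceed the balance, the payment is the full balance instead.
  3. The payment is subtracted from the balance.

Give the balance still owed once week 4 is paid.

$0.00

# | Opening | Interest | Payment | End bal
1 | $383.27 | $3.00 | $118.66 | $267.61
2 | $267.61 | $2.00 | $117.66 | $151.95
3 | $151.95 | $1.00 | $116.66 | $36.29
4 | $36.29 | $1.00 | $37.29 | $0.00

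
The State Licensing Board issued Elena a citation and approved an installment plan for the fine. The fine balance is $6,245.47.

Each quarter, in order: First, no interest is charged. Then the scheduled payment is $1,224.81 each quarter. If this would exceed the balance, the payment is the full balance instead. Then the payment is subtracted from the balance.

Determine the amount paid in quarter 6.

# | Opening | Payment | End bal
1 | $6,245.47 | $1,224.81 | $5,020.66
2 | $5,020.66 | $1,224.81 | $3,795.85
3 | $3,795.85 | $1,224.81 | $2,571.04
4 | $2,571.04 | $1,224.81 | $1,346.23
5 | $1,346.23 | $1,224.81 | $121.42
6 | $121.42 | $121.42 | $0.00

$121.42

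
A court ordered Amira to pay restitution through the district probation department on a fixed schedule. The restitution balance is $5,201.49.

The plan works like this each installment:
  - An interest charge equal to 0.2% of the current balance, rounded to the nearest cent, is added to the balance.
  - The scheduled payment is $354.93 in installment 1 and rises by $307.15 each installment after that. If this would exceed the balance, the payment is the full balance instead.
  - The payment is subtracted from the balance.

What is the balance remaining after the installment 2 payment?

$4,204.59

Installment 1: $5,201.49 +$10.40 interest = $5,211.89; pay $354.93 → $4,856.96
Installment 2: $4,856.96 +$9.71 interest = $4,866.67; pay $662.08 → $4,204.59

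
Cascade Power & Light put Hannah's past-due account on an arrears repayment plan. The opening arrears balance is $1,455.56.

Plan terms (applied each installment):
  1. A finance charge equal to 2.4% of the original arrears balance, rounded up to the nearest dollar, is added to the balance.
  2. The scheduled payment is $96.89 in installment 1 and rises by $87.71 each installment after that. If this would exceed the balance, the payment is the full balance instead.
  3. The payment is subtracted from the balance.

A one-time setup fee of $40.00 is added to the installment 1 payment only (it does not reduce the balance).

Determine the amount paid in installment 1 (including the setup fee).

# | Opening | Interest | Payment | Fee | End bal
1 | $1,455.56 | $35.00 | $96.89 | $40.00 | $1,393.67

$136.89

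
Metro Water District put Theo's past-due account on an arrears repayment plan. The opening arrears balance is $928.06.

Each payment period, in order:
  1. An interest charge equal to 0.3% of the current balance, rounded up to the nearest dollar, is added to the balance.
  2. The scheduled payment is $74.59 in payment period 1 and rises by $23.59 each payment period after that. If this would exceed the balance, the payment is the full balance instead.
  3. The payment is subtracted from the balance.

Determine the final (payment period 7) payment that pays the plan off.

$141.67

Payment period 1: $928.06 +$3.00 interest = $931.06; pay $74.59 → $856.47
Payment period 2: $856.47 +$3.00 interest = $859.47; pay $98.18 → $761.29
Payment period 3: $761.29 +$3.00 interest = $764.29; pay $121.77 → $642.52
Payment period 4: $642.52 +$2.00 interest = $644.52; pay $145.36 → $499.16
Payment period 5: $499.16 +$2.00 interest = $501.16; pay $168.95 → $332.21
Payment period 6: $332.21 +$1.00 interest = $333.21; pay $192.54 → $140.67
Payment period 7: $140.67 +$1.00 interest = $141.67; pay $141.67 → $0.00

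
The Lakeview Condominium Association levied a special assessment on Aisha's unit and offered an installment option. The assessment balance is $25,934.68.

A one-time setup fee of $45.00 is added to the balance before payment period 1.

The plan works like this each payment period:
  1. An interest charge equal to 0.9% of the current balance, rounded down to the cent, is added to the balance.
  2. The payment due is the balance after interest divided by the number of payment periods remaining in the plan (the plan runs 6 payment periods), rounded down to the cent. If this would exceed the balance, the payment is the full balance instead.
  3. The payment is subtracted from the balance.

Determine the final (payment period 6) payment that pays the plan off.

# | Opening | Interest | Payment | End bal
1 | $25,979.68 | $233.81 | $4,368.91 | $21,844.58
2 | $21,844.58 | $196.60 | $4,408.23 | $17,632.95
3 | $17,632.95 | $158.69 | $4,447.91 | $13,343.73
4 | $13,343.73 | $120.09 | $4,487.94 | $8,975.88
5 | $8,975.88 | $80.78 | $4,528.33 | $4,528.33
6 | $4,528.33 | $40.75 | $4,569.08 | $0.00

$4,569.08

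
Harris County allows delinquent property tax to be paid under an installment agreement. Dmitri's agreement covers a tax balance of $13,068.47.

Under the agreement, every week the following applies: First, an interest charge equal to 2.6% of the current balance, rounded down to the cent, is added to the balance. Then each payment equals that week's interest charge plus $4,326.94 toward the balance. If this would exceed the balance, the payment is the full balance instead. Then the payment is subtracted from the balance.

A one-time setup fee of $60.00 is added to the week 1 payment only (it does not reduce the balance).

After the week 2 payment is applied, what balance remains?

$4,414.59

Week 1: opening $13,068.47; interest $339.78 → $13,408.25; payment $4,666.72 (+ $60.00 fee); balance $8,741.53
Week 2: opening $8,741.53; interest $227.27 → $8,968.80; payment $4,554.21; balance $4,414.59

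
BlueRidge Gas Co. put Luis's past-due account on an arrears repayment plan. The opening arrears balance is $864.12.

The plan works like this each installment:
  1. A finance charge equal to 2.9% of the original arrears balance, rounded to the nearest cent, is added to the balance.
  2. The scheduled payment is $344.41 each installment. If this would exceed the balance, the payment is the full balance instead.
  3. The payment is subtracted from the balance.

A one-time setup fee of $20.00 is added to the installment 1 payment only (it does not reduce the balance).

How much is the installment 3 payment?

Installment 1: $864.12 +$25.06 interest = $889.18; pay $344.41 (+ $20.00 fee) → $544.77
Installment 2: $544.77 +$25.06 interest = $569.83; pay $344.41 → $225.42
Installment 3: $225.42 +$25.06 interest = $250.48; pay $250.48 → $0.00

$250.48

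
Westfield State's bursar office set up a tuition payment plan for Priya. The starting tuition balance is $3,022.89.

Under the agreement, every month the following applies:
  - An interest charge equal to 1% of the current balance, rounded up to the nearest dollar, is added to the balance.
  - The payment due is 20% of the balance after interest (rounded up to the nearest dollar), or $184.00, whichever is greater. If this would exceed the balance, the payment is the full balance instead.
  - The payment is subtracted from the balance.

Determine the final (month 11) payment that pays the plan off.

$130.89

Month 1: $3,022.89 +$31.00 interest = $3,053.89; pay $611.00 → $2,442.89
Month 2: $2,442.89 +$25.00 interest = $2,467.89; pay $494.00 → $1,973.89
Month 3: $1,973.89 +$20.00 interest = $1,993.89; pay $399.00 → $1,594.89
Month 4: $1,594.89 +$16.00 interest = $1,610.89; pay $323.00 → $1,287.89
Month 5: $1,287.89 +$13.00 interest = $1,300.89; pay $261.00 → $1,039.89
Month 6: $1,039.89 +$11.00 interest = $1,050.89; pay $211.00 → $839.89
Month 7: $839.89 +$9.00 interest = $848.89; pay $184.00 → $664.89
Month 8: $664.89 +$7.00 interest = $671.89; pay $184.00 → $487.89
Month 9: $487.89 +$5.00 interest = $492.89; pay $184.00 → $308.89
Month 10: $308.89 +$4.00 interest = $312.89; pay $184.00 → $128.89
Month 11: $128.89 +$2.00 interest = $130.89; pay $130.89 → $0.00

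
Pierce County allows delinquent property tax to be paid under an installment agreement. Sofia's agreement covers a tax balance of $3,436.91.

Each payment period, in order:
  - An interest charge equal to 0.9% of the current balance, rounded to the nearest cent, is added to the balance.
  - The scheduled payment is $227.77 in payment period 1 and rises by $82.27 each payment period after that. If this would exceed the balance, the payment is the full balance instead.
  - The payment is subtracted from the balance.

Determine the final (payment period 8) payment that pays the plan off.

$269.86

Payment period 1: $3,436.91 +$30.93 interest = $3,467.84; pay $227.77 → $3,240.07
Payment period 2: $3,240.07 +$29.16 interest = $3,269.23; pay $310.04 → $2,959.19
Payment period 3: $2,959.19 +$26.63 interest = $2,985.82; pay $392.31 → $2,593.51
Payment period 4: $2,593.51 +$23.34 interest = $2,616.85; pay $474.58 → $2,142.27
Payment period 5: $2,142.27 +$19.28 interest = $2,161.55; pay $556.85 → $1,604.70
Payment period 6: $1,604.70 +$14.44 interest = $1,619.14; pay $639.12 → $980.02
Payment period 7: $980.02 +$8.82 interest = $988.84; pay $721.39 → $267.45
Payment period 8: $267.45 +$2.41 interest = $269.86; pay $269.86 → $0.00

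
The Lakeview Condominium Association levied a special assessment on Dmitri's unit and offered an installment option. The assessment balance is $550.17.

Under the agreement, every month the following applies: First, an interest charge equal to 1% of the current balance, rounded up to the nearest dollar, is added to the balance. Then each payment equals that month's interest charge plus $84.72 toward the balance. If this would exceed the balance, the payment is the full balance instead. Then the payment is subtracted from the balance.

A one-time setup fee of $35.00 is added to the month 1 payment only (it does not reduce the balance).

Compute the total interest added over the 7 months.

$24.00

Month 1: $550.17 +$6.00 interest = $556.17; pay $90.72 (+ $35.00 fee) → $465.45
Month 2: $465.45 +$5.00 interest = $470.45; pay $89.72 → $380.73
Month 3: $380.73 +$4.00 interest = $384.73; pay $88.72 → $296.01
Month 4: $296.01 +$3.00 interest = $299.01; pay $87.72 → $211.29
Month 5: $211.29 +$3.00 interest = $214.29; pay $87.72 → $126.57
Month 6: $126.57 +$2.00 interest = $128.57; pay $86.72 → $41.85
Month 7: $41.85 +$1.00 interest = $42.85; pay $42.85 → $0.00
Total interest: $6.00 + $5.00 + $4.00 + $3.00 + $3.00 + $2.00 + $1.00 = $24.00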